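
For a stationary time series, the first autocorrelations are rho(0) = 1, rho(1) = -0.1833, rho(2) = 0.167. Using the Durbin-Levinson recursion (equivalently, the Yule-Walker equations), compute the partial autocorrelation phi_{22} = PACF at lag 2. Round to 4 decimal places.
\phi_{22} = 0.1380

The PACF at lag k is phi_{kk}, the last component of the solution
to the Yule-Walker system G_k phi = r_k where
  (G_k)_{ij} = rho(|i - j|), (r_k)_i = rho(i), i,j = 1..k.
Equivalently, Durbin-Levinson gives phi_{kk} iteratively:
  phi_{11} = rho(1)
  phi_{kk} = [rho(k) - sum_{j=1..k-1} phi_{k-1,j} rho(k-j)]
            / [1 - sum_{j=1..k-1} phi_{k-1,j} rho(j)],
  phi_{k,j} = phi_{k-1,j} - phi_{kk} phi_{k-1,k-j},  j = 1..k-1.
Step k = 1:
  phi_11 = rho(1) = -0.1833.
Step k = 2:
  phi_22 = [rho(2) - phi_11 rho(1)] / [1 - phi_11 rho(1)] = [0.167 - (-0.1833)(-0.1833)] / [1 - (-0.1833)(-0.1833)]
         = 0.13340111 / 0.96640111 = 0.138.
Therefore phi_{22} = 0.1380.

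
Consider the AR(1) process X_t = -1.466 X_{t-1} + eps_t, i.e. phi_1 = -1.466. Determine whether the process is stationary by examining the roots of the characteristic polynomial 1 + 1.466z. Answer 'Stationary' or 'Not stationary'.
\text{Not stationary}

The AR(p) characteristic polynomial is P(z) = 1 + 1.466z.
Stationarity requires all roots to lie outside the unit circle, i.e. |z| > 1 for every root.
This is linear in z: 1 + (1.466) z = 0  =>  z = -1/(1.466) = -0.682128,  |z| = 0.682128.
Moduli of all roots: 0.6821.
All moduli strictly greater than 1? No.
Verdict: Not stationary.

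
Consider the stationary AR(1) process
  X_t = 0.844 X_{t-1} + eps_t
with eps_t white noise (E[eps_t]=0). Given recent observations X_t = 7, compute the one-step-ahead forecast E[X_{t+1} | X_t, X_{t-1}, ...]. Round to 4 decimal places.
E[X_{t+1} \mid \mathcal F_t] = 5.9080

For an AR(p) model X_t = c + sum_i phi_i X_{t-i} + eps_t, the
one-step-ahead conditional mean is
  E[X_{t+1} | X_t, ...] = c + sum_i phi_i X_{t+1-i}.
Substitute known values:
  E[X_{t+1} | ...] = (0.844) * (7)
                   = 5.9080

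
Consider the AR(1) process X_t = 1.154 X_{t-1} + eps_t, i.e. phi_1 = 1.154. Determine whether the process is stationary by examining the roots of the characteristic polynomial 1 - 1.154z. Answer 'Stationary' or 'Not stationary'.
\text{Not stationary}

The AR(p) characteristic polynomial is P(z) = 1 - 1.154z.
Stationarity requires all roots to lie outside the unit circle, i.e. |z| > 1 for every root.
This is linear in z: 1 + (-1.154) z = 0  =>  z = -1/(-1.154) = 0.866551,  |z| = 0.866551.
Moduli of all roots: 0.8666.
All moduli strictly greater than 1? No.
Verdict: Not stationary.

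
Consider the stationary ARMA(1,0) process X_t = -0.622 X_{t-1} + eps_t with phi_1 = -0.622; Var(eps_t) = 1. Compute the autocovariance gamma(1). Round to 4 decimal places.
\gamma(1) = -1.0145

Multiply the model equation by X_{t-k} and take expectations. With theta_0 = psi_0 = 1 and psi_j the MA(infinity) weights, this gives
  gamma(k) - sum_i phi_i gamma(k-i) = c_k,
  c_k = sigma^2 * sum_{j=k..q} theta_j psi_{j-k}   (c_k = 0 for k > q),
using gamma(-m) = gamma(m).
Pure AR (q = 0): c_0 = sigma^2 = 1, c_k = 0 for k >= 1.
Equations for k = 0 and k = 1 (AR order 1):
  gamma(0) = phi_1 gamma(1) + c_0
  gamma(1) = phi_1 gamma(0) + c_1
Substituting the second into the first: gamma(0) (1 - phi_1^2) = c_0 + phi_1 c_1, so
  gamma(0) = c_0 / (1 - phi_1^2) = 1 / (1 - (-0.622)^2) = 1 / 0.613116 = 1.631013.
  gamma(1) = phi_1 gamma(0) = (-0.622)(1.631013) = -1.01449.
Therefore gamma(1) = -1.0145 (to 4 decimal places).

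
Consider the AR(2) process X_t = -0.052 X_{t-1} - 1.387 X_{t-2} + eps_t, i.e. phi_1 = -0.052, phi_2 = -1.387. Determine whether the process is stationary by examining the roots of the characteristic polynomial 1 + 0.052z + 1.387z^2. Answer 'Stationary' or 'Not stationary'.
\text{Not stationary}

The AR(p) characteristic polynomial is P(z) = 1 + 0.052z + 1.387z^2.
Stationarity requires all roots to lie outside the unit circle, i.e. |z| > 1 for every root.
Set 1 + (0.052) z + (1.387) z^2 = 0, i.e. a z^2 + b z + c = 0 with a = 1.387, b = 0.052, c = 1.
Discriminant D = b^2 - 4ac = (0.052)^2 - 4*(1.387)*1 = 0.002704 - (5.548) = -5.545296.
D < 0, so the roots are the complex-conjugate pair z = (-b +/- i sqrt(-D)) / (2a) = -0.0187 +/- 0.8489i.
For a conjugate pair |z|^2 = z * conj(z) = (product of roots) = c/a = 1/(1.387) = 0.720981, so |z| = sqrt(0.720981) = 0.8491 for both roots.
Moduli of all roots: 0.8491, 0.8491.
All moduli strictly greater than 1? No.
Verdict: Not stationary.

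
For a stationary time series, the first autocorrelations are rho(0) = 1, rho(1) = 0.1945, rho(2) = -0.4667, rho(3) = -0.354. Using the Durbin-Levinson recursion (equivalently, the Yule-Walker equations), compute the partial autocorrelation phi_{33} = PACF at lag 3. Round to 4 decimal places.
\phi_{33} = -0.1629

The PACF at lag k is phi_{kk}, the last component of the solution
to the Yule-Walker system G_k phi = r_k where
  (G_k)_{ij} = rho(|i - j|), (r_k)_i = rho(i), i,j = 1..k.
Equivalently, Durbin-Levinson gives phi_{kk} iteratively:
  phi_{11} = rho(1)
  phi_{kk} = [rho(k) - sum_{j=1..k-1} phi_{k-1,j} rho(k-j)]
            / [1 - sum_{j=1..k-1} phi_{k-1,j} rho(j)],
  phi_{k,j} = phi_{k-1,j} - phi_{kk} phi_{k-1,k-j},  j = 1..k-1.
Step k = 1:
  phi_11 = rho(1) = 0.1945.
Step k = 2:
  phi_22 = [rho(2) - phi_11 rho(1)] / [1 - phi_11 rho(1)] = [-0.4667 - (0.1945)(0.1945)] / [1 - (0.1945)(0.1945)]
         = -0.50453025 / 0.96216975 = -0.524367.
  Update: phi_21 = phi_11 - phi_22 phi_11 = 0.1945 - (-0.524367)(0.1945) = 0.296489.
Step k = 3:
  phi_33 = [rho(3) - phi_21 rho(2) - phi_22 rho(1)] / [1 - phi_21 rho(1) - phi_22 rho(2)]
    numerator   = -0.354 - (0.296489)(-0.4667) - (-0.524367)(0.1945) = -0.11363897
    denominator = 1 - (0.296489)(0.1945) - (-0.524367)(-0.4667) = 0.69761064
  phi_33 = -0.11363897 / 0.69761064 = -0.1629.
Therefore phi_{33} = -0.1629.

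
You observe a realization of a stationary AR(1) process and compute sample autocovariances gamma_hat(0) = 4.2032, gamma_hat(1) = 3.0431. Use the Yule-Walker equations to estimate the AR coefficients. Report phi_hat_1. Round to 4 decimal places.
\hat\phi_{1} = 0.7240

The Yule-Walker equations for an AR(p) process read, in matrix form,
  Gamma_p phi = r_p,   with   (Gamma_p)_{ij} = gamma(|i - j|),
                       (r_p)_i = gamma(i),   i,j = 1..p.
Substitute the sample gammas (Toeplitz matrix and right-hand side of size 1):
  Gamma_p = [[4.2032]]
  r_p     = [3.0431]
With p = 1 this is the single equation gamma(0) phi_1 = gamma(1):
  phi_hat_1 = gamma(1) / gamma(0) = 3.0431 / 4.2032 = 0.7240.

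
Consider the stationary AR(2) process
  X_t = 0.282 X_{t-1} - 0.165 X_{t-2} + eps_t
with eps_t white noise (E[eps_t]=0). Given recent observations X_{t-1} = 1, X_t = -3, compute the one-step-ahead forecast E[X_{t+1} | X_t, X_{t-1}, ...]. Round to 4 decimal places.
E[X_{t+1} \mid \mathcal F_t] = -1.0110

For an AR(p) model X_t = c + sum_i phi_i X_{t-i} + eps_t, the
one-step-ahead conditional mean is
  E[X_{t+1} | X_t, ...] = c + sum_i phi_i X_{t+1-i}.
Substitute known values:
  E[X_{t+1} | ...] = (0.282) * (-3) + (-0.165) * (1)
                   = -1.0110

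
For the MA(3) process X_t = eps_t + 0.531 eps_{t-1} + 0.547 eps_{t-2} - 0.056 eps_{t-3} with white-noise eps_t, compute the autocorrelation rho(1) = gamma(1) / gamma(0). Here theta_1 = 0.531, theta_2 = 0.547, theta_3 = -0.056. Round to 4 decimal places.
\rho(1) = 0.4992

For an MA(q) process with theta_0 = 1, the autocovariance is
  gamma(k) = sigma^2 * sum_{i=0..q-k} theta_i * theta_{i+k},
and rho(k) = gamma(k) / gamma(0). Sigma^2 cancels.
  numerator   = (1)*(0.531) + (0.531)*(0.547) + (0.547)*(-0.056) = 0.790825.
  denominator = (1)^2 + (0.531)^2 + (0.547)^2 + (-0.056)^2 = 1.584306.
  rho(1) = 0.790825 / 1.584306 = 0.4992.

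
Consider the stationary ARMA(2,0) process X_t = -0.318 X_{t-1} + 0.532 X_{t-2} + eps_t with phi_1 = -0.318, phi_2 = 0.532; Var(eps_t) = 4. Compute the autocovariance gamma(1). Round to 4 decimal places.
\gamma(1) = -7.0423

Multiply the model equation by X_{t-k} and take expectations. With theta_0 = psi_0 = 1 and psi_j the MA(infinity) weights, this gives
  gamma(k) - sum_i phi_i gamma(k-i) = c_k,
  c_k = sigma^2 * sum_{j=k..q} theta_j psi_{j-k}   (c_k = 0 for k > q),
using gamma(-m) = gamma(m).
Pure AR (q = 0): c_0 = sigma^2 = 4, c_k = 0 for k >= 1.
Equations for k = 0, 1, 2 (AR order 2, c_2 = 0):
  (E0) gamma(0) = phi_1 gamma(1) + phi_2 gamma(2) + c_0
  (E1) gamma(1) = phi_1 gamma(0) + phi_2 gamma(1) + c_1
  (E2) gamma(2) = phi_1 gamma(1) + phi_2 gamma(0)
From (E1): gamma(1) = A gamma(0) + B with
  A = phi_1 / (1 - phi_2) = -0.318 / 0.468 = -0.679487,   B = c_1 / (1 - phi_2) = 0 / 0.468 = 0.
Insert (E2) into (E0): gamma(0) (1 - phi_2^2) = phi_1 (1 + phi_2) gamma(1) + c_0.
  phi_1 (1 + phi_2) = (-0.318)(1.532) = -0.487176,   1 - phi_2^2 = 0.716976.
Replace gamma(1) by A gamma(0) + B and collect gamma(0):
  gamma(0) [0.716976 - (-0.487176)(-0.679487)] = c_0 = 4
  gamma(0) * 0.385946 = 4
  gamma(0) = 4 / 0.385946 = 10.36414.
  gamma(1) = A gamma(0) = (-0.679487)(10.36414) = -7.0423.
Therefore gamma(1) = -7.0423 (to 4 decimal places).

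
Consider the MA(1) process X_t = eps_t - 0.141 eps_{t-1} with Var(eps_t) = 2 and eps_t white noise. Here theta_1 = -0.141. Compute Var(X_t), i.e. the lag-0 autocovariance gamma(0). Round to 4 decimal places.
\gamma(0) = 2.0398

For an MA(q) process X_t = eps_t + sum_i theta_i eps_{t-i} with
Var(eps_t) = sigma^2, the variance is
  gamma(0) = sigma^2 * (1 + sum_i theta_i^2).
  sum_i theta_i^2 = (-0.141)^2 = 0.019881.
  gamma(0) = 2 * (1 + 0.019881) = 2 * 1.019881 = 2.039762, which rounds to 2.0398.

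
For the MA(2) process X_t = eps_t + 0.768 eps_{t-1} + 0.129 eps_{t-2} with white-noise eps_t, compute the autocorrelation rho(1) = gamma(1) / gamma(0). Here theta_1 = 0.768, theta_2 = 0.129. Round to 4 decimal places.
\rho(1) = 0.5397

For an MA(q) process with theta_0 = 1, the autocovariance is
  gamma(k) = sigma^2 * sum_{i=0..q-k} theta_i * theta_{i+k},
and rho(k) = gamma(k) / gamma(0). Sigma^2 cancels.
  numerator   = (1)*(0.768) + (0.768)*(0.129) = 0.867072.
  denominator = (1)^2 + (0.768)^2 + (0.129)^2 = 1.606465.
  rho(1) = 0.867072 / 1.606465 = 0.5397.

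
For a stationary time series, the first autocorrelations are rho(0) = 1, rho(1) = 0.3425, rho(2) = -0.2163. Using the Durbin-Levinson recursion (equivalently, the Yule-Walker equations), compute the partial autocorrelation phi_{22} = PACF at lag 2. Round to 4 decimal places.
\phi_{22} = -0.3779

The PACF at lag k is phi_{kk}, the last component of the solution
to the Yule-Walker system G_k phi = r_k where
  (G_k)_{ij} = rho(|i - j|), (r_k)_i = rho(i), i,j = 1..k.
Equivalently, Durbin-Levinson gives phi_{kk} iteratively:
  phi_{11} = rho(1)
  phi_{kk} = [rho(k) - sum_{j=1..k-1} phi_{k-1,j} rho(k-j)]
            / [1 - sum_{j=1..k-1} phi_{k-1,j} rho(j)],
  phi_{k,j} = phi_{k-1,j} - phi_{kk} phi_{k-1,k-j},  j = 1..k-1.
Step k = 1:
  phi_11 = rho(1) = 0.3425.
Step k = 2:
  phi_22 = [rho(2) - phi_11 rho(1)] / [1 - phi_11 rho(1)] = [-0.2163 - (0.3425)(0.3425)] / [1 - (0.3425)(0.3425)]
         = -0.33360625 / 0.88269375 = -0.3779.
Therefore phi_{22} = -0.3779.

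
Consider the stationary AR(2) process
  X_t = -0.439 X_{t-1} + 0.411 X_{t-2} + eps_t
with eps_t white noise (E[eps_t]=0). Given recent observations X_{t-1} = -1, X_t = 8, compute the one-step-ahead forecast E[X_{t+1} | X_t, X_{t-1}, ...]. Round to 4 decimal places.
E[X_{t+1} \mid \mathcal F_t] = -3.9230

For an AR(p) model X_t = c + sum_i phi_i X_{t-i} + eps_t, the
one-step-ahead conditional mean is
  E[X_{t+1} | X_t, ...] = c + sum_i phi_i X_{t+1-i}.
Substitute known values:
  E[X_{t+1} | ...] = (-0.439) * (8) + (0.411) * (-1)
                   = -3.9230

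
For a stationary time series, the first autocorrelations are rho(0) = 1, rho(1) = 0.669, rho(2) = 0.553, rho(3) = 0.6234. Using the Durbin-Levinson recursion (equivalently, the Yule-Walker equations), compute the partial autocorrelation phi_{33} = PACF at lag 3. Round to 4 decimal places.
\phi_{33} = 0.3689

The PACF at lag k is phi_{kk}, the last component of the solution
to the Yule-Walker system G_k phi = r_k where
  (G_k)_{ij} = rho(|i - j|), (r_k)_i = rho(i), i,j = 1..k.
Equivalently, Durbin-Levinson gives phi_{kk} iteratively:
  phi_{11} = rho(1)
  phi_{kk} = [rho(k) - sum_{j=1..k-1} phi_{k-1,j} rho(k-j)]
            / [1 - sum_{j=1..k-1} phi_{k-1,j} rho(j)],
  phi_{k,j} = phi_{k-1,j} - phi_{kk} phi_{k-1,k-j},  j = 1..k-1.
Step k = 1:
  phi_11 = rho(1) = 0.669.
Step k = 2:
  phi_22 = [rho(2) - phi_11 rho(1)] / [1 - phi_11 rho(1)] = [0.553 - (0.669)(0.669)] / [1 - (0.669)(0.669)]
         = 0.105439 / 0.552439 = 0.190861.
  Update: phi_21 = phi_11 - phi_22 phi_11 = 0.669 - (0.190861)(0.669) = 0.541314.
Step k = 3:
  phi_33 = [rho(3) - phi_21 rho(2) - phi_22 rho(1)] / [1 - phi_21 rho(1) - phi_22 rho(2)]
    numerator   = 0.6234 - (0.541314)(0.553) - (0.190861)(0.669) = 0.19636739
    denominator = 1 - (0.541314)(0.669) - (0.190861)(0.553) = 0.53231482
  phi_33 = 0.19636739 / 0.53231482 = 0.3689.
Therefore phi_{33} = 0.3689.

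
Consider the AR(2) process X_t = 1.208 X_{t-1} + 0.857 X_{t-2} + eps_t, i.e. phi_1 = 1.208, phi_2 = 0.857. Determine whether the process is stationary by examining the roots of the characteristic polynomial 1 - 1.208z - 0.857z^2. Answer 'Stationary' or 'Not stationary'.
\text{Not stationary}

The AR(p) characteristic polynomial is P(z) = 1 - 1.208z - 0.857z^2.
Stationarity requires all roots to lie outside the unit circle, i.e. |z| > 1 for every root.
Set 1 + (-1.208) z + (-0.857) z^2 = 0, i.e. a z^2 + b z + c = 0 with a = -0.857, b = -1.208, c = 1.
Discriminant D = b^2 - 4ac = (-1.208)^2 - 4*(-0.857)*1 = 1.459264 - (-3.428) = 4.887264.
D >= 0, so the roots are real: z = (-b +/- sqrt(D)) / (2a) = (1.208 +/- 2.210716) / (-1.714).
  z_1 = (1.208 + 2.210716) / (-1.714) = -1.9946,   |z_1| = 1.9946.
  z_2 = (1.208 - 2.210716) / (-1.714) = 0.585,   |z_2| = 0.585.
Moduli of all roots: 1.9946, 0.5850.
All moduli strictly greater than 1? No.
Verdict: Not stationary.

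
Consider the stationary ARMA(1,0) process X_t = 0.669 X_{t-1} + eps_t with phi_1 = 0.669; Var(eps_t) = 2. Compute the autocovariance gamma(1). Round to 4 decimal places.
\gamma(1) = 2.4220

Multiply the model equation by X_{t-k} and take expectations. With theta_0 = psi_0 = 1 and psi_j the MA(infinity) weights, this gives
  gamma(k) - sum_i phi_i gamma(k-i) = c_k,
  c_k = sigma^2 * sum_{j=k..q} theta_j psi_{j-k}   (c_k = 0 for k > q),
using gamma(-m) = gamma(m).
Pure AR (q = 0): c_0 = sigma^2 = 2, c_k = 0 for k >= 1.
Equations for k = 0 and k = 1 (AR order 1):
  gamma(0) = phi_1 gamma(1) + c_0
  gamma(1) = phi_1 gamma(0) + c_1
Substituting the second into the first: gamma(0) (1 - phi_1^2) = c_0 + phi_1 c_1, so
  gamma(0) = c_0 / (1 - phi_1^2) = 2 / (1 - (0.669)^2) = 2 / 0.552439 = 3.620309.
  gamma(1) = phi_1 gamma(0) = (0.669)(3.620309) = 2.421987.
Therefore gamma(1) = 2.4220 (to 4 decimal places).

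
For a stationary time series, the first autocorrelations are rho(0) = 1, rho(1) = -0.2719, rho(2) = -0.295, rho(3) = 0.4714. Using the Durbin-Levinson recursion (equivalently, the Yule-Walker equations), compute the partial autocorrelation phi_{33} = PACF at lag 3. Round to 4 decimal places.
\phi_{33} = 0.3221

The PACF at lag k is phi_{kk}, the last component of the solution
to the Yule-Walker system G_k phi = r_k where
  (G_k)_{ij} = rho(|i - j|), (r_k)_i = rho(i), i,j = 1..k.
Equivalently, Durbin-Levinson gives phi_{kk} iteratively:
  phi_{11} = rho(1)
  phi_{kk} = [rho(k) - sum_{j=1..k-1} phi_{k-1,j} rho(k-j)]
            / [1 - sum_{j=1..k-1} phi_{k-1,j} rho(j)],
  phi_{k,j} = phi_{k-1,j} - phi_{kk} phi_{k-1,k-j},  j = 1..k-1.
Step k = 1:
  phi_11 = rho(1) = -0.2719.
Step k = 2:
  phi_22 = [rho(2) - phi_11 rho(1)] / [1 - phi_11 rho(1)] = [-0.295 - (-0.2719)(-0.2719)] / [1 - (-0.2719)(-0.2719)]
         = -0.36892961 / 0.92607039 = -0.398382.
  Update: phi_21 = phi_11 - phi_22 phi_11 = -0.2719 - (-0.398382)(-0.2719) = -0.38022.
Step k = 3:
  phi_33 = [rho(3) - phi_21 rho(2) - phi_22 rho(1)] / [1 - phi_21 rho(1) - phi_22 rho(2)]
    numerator   = 0.4714 - (-0.38022)(-0.295) - (-0.398382)(-0.2719) = 0.25091508
    denominator = 1 - (-0.38022)(-0.2719) - (-0.398382)(-0.295) = 0.77909554
  phi_33 = 0.25091508 / 0.77909554 = 0.3221.
Therefore phi_{33} = 0.3221.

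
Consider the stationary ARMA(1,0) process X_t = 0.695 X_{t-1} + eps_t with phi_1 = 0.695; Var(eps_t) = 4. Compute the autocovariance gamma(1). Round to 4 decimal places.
\gamma(1) = 5.3774

Multiply the model equation by X_{t-k} and take expectations. With theta_0 = psi_0 = 1 and psi_j the MA(infinity) weights, this gives
  gamma(k) - sum_i phi_i gamma(k-i) = c_k,
  c_k = sigma^2 * sum_{j=k..q} theta_j psi_{j-k}   (c_k = 0 for k > q),
using gamma(-m) = gamma(m).
Pure AR (q = 0): c_0 = sigma^2 = 4, c_k = 0 for k >= 1.
Equations for k = 0 and k = 1 (AR order 1):
  gamma(0) = phi_1 gamma(1) + c_0
  gamma(1) = phi_1 gamma(0) + c_1
Substituting the second into the first: gamma(0) (1 - phi_1^2) = c_0 + phi_1 c_1, so
  gamma(0) = c_0 / (1 - phi_1^2) = 4 / (1 - (0.695)^2) = 4 / 0.516975 = 7.737318.
  gamma(1) = phi_1 gamma(0) = (0.695)(7.737318) = 5.377436.
Therefore gamma(1) = 5.3774 (to 4 decimal places).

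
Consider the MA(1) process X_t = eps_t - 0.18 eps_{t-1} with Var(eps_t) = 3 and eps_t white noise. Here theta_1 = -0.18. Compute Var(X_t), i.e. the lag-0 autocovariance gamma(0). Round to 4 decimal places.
\gamma(0) = 3.0972

For an MA(q) process X_t = eps_t + sum_i theta_i eps_{t-i} with
Var(eps_t) = sigma^2, the variance is
  gamma(0) = sigma^2 * (1 + sum_i theta_i^2).
  sum_i theta_i^2 = (-0.18)^2 = 0.0324.
  gamma(0) = 3 * (1 + 0.0324) = 3 * 1.0324 = 3.0972.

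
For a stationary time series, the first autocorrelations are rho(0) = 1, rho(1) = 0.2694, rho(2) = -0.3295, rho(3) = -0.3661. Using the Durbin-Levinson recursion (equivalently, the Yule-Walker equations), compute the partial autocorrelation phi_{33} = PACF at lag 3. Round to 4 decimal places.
\phi_{33} = -0.1621

The PACF at lag k is phi_{kk}, the last component of the solution
to the Yule-Walker system G_k phi = r_k where
  (G_k)_{ij} = rho(|i - j|), (r_k)_i = rho(i), i,j = 1..k.
Equivalently, Durbin-Levinson gives phi_{kk} iteratively:
  phi_{11} = rho(1)
  phi_{kk} = [rho(k) - sum_{j=1..k-1} phi_{k-1,j} rho(k-j)]
            / [1 - sum_{j=1..k-1} phi_{k-1,j} rho(j)],
  phi_{k,j} = phi_{k-1,j} - phi_{kk} phi_{k-1,k-j},  j = 1..k-1.
Step k = 1:
  phi_11 = rho(1) = 0.2694.
Step k = 2:
  phi_22 = [rho(2) - phi_11 rho(1)] / [1 - phi_11 rho(1)] = [-0.3295 - (0.2694)(0.2694)] / [1 - (0.2694)(0.2694)]
         = -0.40207636 / 0.92742364 = -0.433541.
  Update: phi_21 = phi_11 - phi_22 phi_11 = 0.2694 - (-0.433541)(0.2694) = 0.386196.
Step k = 3:
  phi_33 = [rho(3) - phi_21 rho(2) - phi_22 rho(1)] / [1 - phi_21 rho(1) - phi_22 rho(2)]
    numerator   = -0.3661 - (0.386196)(-0.3295) - (-0.433541)(0.2694) = -0.12205242
    denominator = 1 - (0.386196)(0.2694) - (-0.433541)(-0.3295) = 0.75310697
  phi_33 = -0.12205242 / 0.75310697 = -0.1621.
Therefore phi_{33} = -0.1621.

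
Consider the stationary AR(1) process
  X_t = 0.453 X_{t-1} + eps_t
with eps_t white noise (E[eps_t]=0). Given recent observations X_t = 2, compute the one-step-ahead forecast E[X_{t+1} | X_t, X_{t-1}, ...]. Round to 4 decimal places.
E[X_{t+1} \mid \mathcal F_t] = 0.9060

For an AR(p) model X_t = c + sum_i phi_i X_{t-i} + eps_t, the
one-step-ahead conditional mean is
  E[X_{t+1} | X_t, ...] = c + sum_i phi_i X_{t+1-i}.
Substitute known values:
  E[X_{t+1} | ...] = (0.453) * (2)
                   = 0.9060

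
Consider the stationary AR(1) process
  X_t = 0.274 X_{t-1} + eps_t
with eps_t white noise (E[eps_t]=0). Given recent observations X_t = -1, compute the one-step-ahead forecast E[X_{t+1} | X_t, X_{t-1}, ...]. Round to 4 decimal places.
E[X_{t+1} \mid \mathcal F_t] = -0.2740

For an AR(p) model X_t = c + sum_i phi_i X_{t-i} + eps_t, the
one-step-ahead conditional mean is
  E[X_{t+1} | X_t, ...] = c + sum_i phi_i X_{t+1-i}.
Substitute known values:
  E[X_{t+1} | ...] = (0.274) * (-1)
                   = -0.2740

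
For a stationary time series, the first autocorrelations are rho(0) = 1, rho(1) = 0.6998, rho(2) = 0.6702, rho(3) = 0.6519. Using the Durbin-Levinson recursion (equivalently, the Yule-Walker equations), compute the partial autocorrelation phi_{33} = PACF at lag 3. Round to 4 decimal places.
\phi_{33} = 0.2268

The PACF at lag k is phi_{kk}, the last component of the solution
to the Yule-Walker system G_k phi = r_k where
  (G_k)_{ij} = rho(|i - j|), (r_k)_i = rho(i), i,j = 1..k.
Equivalently, Durbin-Levinson gives phi_{kk} iteratively:
  phi_{11} = rho(1)
  phi_{kk} = [rho(k) - sum_{j=1..k-1} phi_{k-1,j} rho(k-j)]
            / [1 - sum_{j=1..k-1} phi_{k-1,j} rho(j)],
  phi_{k,j} = phi_{k-1,j} - phi_{kk} phi_{k-1,k-j},  j = 1..k-1.
Step k = 1:
  phi_11 = rho(1) = 0.6998.
Step k = 2:
  phi_22 = [rho(2) - phi_11 rho(1)] / [1 - phi_11 rho(1)] = [0.6702 - (0.6998)(0.6998)] / [1 - (0.6998)(0.6998)]
         = 0.18047996 / 0.51027996 = 0.353688.
  Update: phi_21 = phi_11 - phi_22 phi_11 = 0.6998 - (0.353688)(0.6998) = 0.452289.
Step k = 3:
  phi_33 = [rho(3) - phi_21 rho(2) - phi_22 rho(1)] / [1 - phi_21 rho(1) - phi_22 rho(2)]
    numerator   = 0.6519 - (0.452289)(0.6702) - (0.353688)(0.6998) = 0.10126493
    denominator = 1 - (0.452289)(0.6998) - (0.353688)(0.6702) = 0.44644634
  phi_33 = 0.10126493 / 0.44644634 = 0.2268.
Therefore phi_{33} = 0.2268.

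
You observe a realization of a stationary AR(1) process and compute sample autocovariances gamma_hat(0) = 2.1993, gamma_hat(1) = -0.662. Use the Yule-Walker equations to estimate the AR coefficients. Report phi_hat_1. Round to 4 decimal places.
\hat\phi_{1} = -0.3010

The Yule-Walker equations for an AR(p) process read, in matrix form,
  Gamma_p phi = r_p,   with   (Gamma_p)_{ij} = gamma(|i - j|),
                       (r_p)_i = gamma(i),   i,j = 1..p.
Substitute the sample gammas (Toeplitz matrix and right-hand side of size 1):
  Gamma_p = [[2.1993]]
  r_p     = [-0.662]
With p = 1 this is the single equation gamma(0) phi_1 = gamma(1):
  phi_hat_1 = gamma(1) / gamma(0) = -0.662 / 2.1993 = -0.3010.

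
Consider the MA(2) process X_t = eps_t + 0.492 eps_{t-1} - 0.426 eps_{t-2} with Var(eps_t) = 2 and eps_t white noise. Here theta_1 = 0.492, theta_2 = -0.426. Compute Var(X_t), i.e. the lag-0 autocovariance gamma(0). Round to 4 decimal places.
\gamma(0) = 2.8471

For an MA(q) process X_t = eps_t + sum_i theta_i eps_{t-i} with
Var(eps_t) = sigma^2, the variance is
  gamma(0) = sigma^2 * (1 + sum_i theta_i^2).
  sum_i theta_i^2 = (0.492)^2 + (-0.426)^2 = 0.242064 + 0.181476 = 0.42354.
  gamma(0) = 2 * (1 + 0.42354) = 2 * 1.42354 = 2.84708, which rounds to 2.8471.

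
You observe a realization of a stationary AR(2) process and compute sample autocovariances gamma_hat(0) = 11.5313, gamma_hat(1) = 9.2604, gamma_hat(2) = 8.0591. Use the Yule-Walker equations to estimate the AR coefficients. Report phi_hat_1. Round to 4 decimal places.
\hat\phi_{1} = 0.6810

The Yule-Walker equations for an AR(p) process read, in matrix form,
  Gamma_p phi = r_p,   with   (Gamma_p)_{ij} = gamma(|i - j|),
                       (r_p)_i = gamma(i),   i,j = 1..p.
Substitute the sample gammas (Toeplitz matrix and right-hand side of size 2):
  Gamma_p = [[11.5313, 9.2604], [9.2604, 11.5313]]
  r_p     = [9.2604, 8.0591]
Written out:
  11.5313 phi_1 + 9.2604 phi_2 = 9.2604
  9.2604 phi_1 + 11.5313 phi_2 = 8.0591
Solve by Cramer's rule:
  det = gamma(0)^2 - gamma(1)^2 = (11.5313)^2 - (9.2604)^2 = 132.97087969 - 85.75500816 = 47.21587153
  phi_hat_1 = [gamma(1) gamma(0) - gamma(1) gamma(2)] / det = [(9.2604)(11.5313) - (9.2604)(8.0591)] / 47.21587153 = 32.15396088 / 47.21587153 = 0.681
  phi_hat_2 = [gamma(0) gamma(2) - gamma(1)^2] / det = [(11.5313)(8.0591) - (9.2604)^2] / 47.21587153 = 7.17689167 / 47.21587153 = 0.152
So phi_hat = [0.6810, 0.1520].
Therefore phi_hat_1 = 0.6810.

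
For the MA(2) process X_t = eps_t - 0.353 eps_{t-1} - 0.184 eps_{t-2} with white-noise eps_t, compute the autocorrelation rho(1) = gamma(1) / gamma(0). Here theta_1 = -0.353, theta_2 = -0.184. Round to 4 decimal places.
\rho(1) = -0.2486

For an MA(q) process with theta_0 = 1, the autocovariance is
  gamma(k) = sigma^2 * sum_{i=0..q-k} theta_i * theta_{i+k},
and rho(k) = gamma(k) / gamma(0). Sigma^2 cancels.
  numerator   = (1)*(-0.353) + (-0.353)*(-0.184) = -0.288048.
  denominator = (1)^2 + (-0.353)^2 + (-0.184)^2 = 1.158465.
  rho(1) = -0.288048 / 1.158465 = -0.2486.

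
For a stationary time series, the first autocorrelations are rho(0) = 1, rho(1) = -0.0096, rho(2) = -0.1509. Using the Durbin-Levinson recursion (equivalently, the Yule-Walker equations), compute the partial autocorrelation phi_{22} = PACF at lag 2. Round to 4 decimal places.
\phi_{22} = -0.1510

The PACF at lag k is phi_{kk}, the last component of the solution
to the Yule-Walker system G_k phi = r_k where
  (G_k)_{ij} = rho(|i - j|), (r_k)_i = rho(i), i,j = 1..k.
Equivalently, Durbin-Levinson gives phi_{kk} iteratively:
  phi_{11} = rho(1)
  phi_{kk} = [rho(k) - sum_{j=1..k-1} phi_{k-1,j} rho(k-j)]
            / [1 - sum_{j=1..k-1} phi_{k-1,j} rho(j)],
  phi_{k,j} = phi_{k-1,j} - phi_{kk} phi_{k-1,k-j},  j = 1..k-1.
Step k = 1:
  phi_11 = rho(1) = -0.0096.
Step k = 2:
  phi_22 = [rho(2) - phi_11 rho(1)] / [1 - phi_11 rho(1)] = [-0.1509 - (-0.0096)(-0.0096)] / [1 - (-0.0096)(-0.0096)]
         = -0.15099216 / 0.99990784 = -0.151.
Therefore phi_{22} = -0.1510.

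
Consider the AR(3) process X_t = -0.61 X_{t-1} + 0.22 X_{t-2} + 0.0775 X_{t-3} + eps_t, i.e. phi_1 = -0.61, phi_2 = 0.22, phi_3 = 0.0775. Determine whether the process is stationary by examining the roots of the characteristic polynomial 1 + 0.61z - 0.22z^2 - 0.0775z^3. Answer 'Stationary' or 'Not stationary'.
\text{Stationary}

The AR(p) characteristic polynomial is P(z) = 1 + 0.61z - 0.22z^2 - 0.0775z^3.
Stationarity requires all roots to lie outside the unit circle, i.e. |z| > 1 for every root.
Degree 3: look for a simple real root z0 first, then factor out (1 - z/z0) and solve the remaining quadratic.
Testing z0 = -4: P(-4) = 1 + (0.61)(-4) + (-0.22)(-4)^2 + (-0.0775)(-4)^3
  = 1 + (-2.44) + (-3.52) + (4.96) = 0.  So z_0 = -4 is a root, |z_0| = 4.
Divide out the factor (1 + 0.25 z) = (1 - z/z0) (since 1/z0 = -0.25):
  P(z) = (1 + 0.25 z)(1 + (0.36) z + (-0.31) z^2)
  [check: z-coef 0.36 - (-0.25) = 0.61; z^2-coef -0.31 - (-0.25)(0.36) = -0.22; z^3-coef -(-0.25)(-0.31) = -0.0775.]
Remaining roots from the quadratic factor 1 + (0.36) z + (-0.31) z^2:
  Set 1 + (0.36) z + (-0.31) z^2 = 0, i.e. a z^2 + b z + c = 0 with a = -0.31, b = 0.36, c = 1.
  Discriminant D = b^2 - 4ac = (0.36)^2 - 4*(-0.31)*1 = 0.1296 - (-1.24) = 1.3696.
  D >= 0, so the roots are real: z = (-b +/- sqrt(D)) / (2a) = (-0.36 +/- 1.170299) / (-0.62).
    z_1 = (-0.36 + 1.170299) / (-0.62) = -1.3069,   |z_1| = 1.3069.
    z_2 = (-0.36 - 1.170299) / (-0.62) = 2.4682,   |z_2| = 2.4682.
Moduli of all roots: 4.0000, 1.3069, 2.4682.
All moduli strictly greater than 1? Yes.
Verdict: Stationary.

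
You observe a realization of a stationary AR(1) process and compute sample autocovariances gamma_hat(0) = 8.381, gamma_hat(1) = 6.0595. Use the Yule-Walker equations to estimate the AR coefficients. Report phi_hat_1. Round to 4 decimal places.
\hat\phi_{1} = 0.7230

The Yule-Walker equations for an AR(p) process read, in matrix form,
  Gamma_p phi = r_p,   with   (Gamma_p)_{ij} = gamma(|i - j|),
                       (r_p)_i = gamma(i),   i,j = 1..p.
Substitute the sample gammas (Toeplitz matrix and right-hand side of size 1):
  Gamma_p = [[8.381]]
  r_p     = [6.0595]
With p = 1 this is the single equation gamma(0) phi_1 = gamma(1):
  phi_hat_1 = gamma(1) / gamma(0) = 6.0595 / 8.381 = 0.7230.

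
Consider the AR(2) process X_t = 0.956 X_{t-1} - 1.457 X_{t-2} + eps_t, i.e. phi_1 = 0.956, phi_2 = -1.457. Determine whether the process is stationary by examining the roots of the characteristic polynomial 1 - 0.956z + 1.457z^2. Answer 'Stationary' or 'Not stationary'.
\text{Not stationary}

The AR(p) characteristic polynomial is P(z) = 1 - 0.956z + 1.457z^2.
Stationarity requires all roots to lie outside the unit circle, i.e. |z| > 1 for every root.
Set 1 + (-0.956) z + (1.457) z^2 = 0, i.e. a z^2 + b z + c = 0 with a = 1.457, b = -0.956, c = 1.
Discriminant D = b^2 - 4ac = (-0.956)^2 - 4*(1.457)*1 = 0.913936 - (5.828) = -4.914064.
D < 0, so the roots are the complex-conjugate pair z = (-b +/- i sqrt(-D)) / (2a) = 0.3281 +/- 0.7607i.
For a conjugate pair |z|^2 = z * conj(z) = (product of roots) = c/a = 1/(1.457) = 0.686342, so |z| = sqrt(0.686342) = 0.8285 for both roots.
Moduli of all roots: 0.8285, 0.8285.
All moduli strictly greater than 1? No.
Verdict: Not stationary.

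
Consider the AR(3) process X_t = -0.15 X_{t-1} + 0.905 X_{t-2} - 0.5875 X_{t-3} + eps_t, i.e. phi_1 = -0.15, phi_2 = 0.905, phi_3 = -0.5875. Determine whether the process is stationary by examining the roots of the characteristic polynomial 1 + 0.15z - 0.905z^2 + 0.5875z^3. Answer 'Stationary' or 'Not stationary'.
\text{Not stationary}

The AR(p) characteristic polynomial is P(z) = 1 + 0.15z - 0.905z^2 + 0.5875z^3.
Stationarity requires all roots to lie outside the unit circle, i.e. |z| > 1 for every root.
Degree 3: look for a simple real root z0 first, then factor out (1 - z/z0) and solve the remaining quadratic.
Testing z0 = -0.8: P(-0.8) = 1 + (0.15)(-0.8) + (-0.905)(-0.8)^2 + (0.5875)(-0.8)^3
  = 1 + (-0.12) + (-0.5792) + (-0.3008) = 0.  So z_0 = -0.8 is a root, |z_0| = 0.8.
Divide out the factor (1 + 1.25 z) = (1 - z/z0) (since 1/z0 = -1.25):
  P(z) = (1 + 1.25 z)(1 + (-1.1) z + (0.47) z^2)
  [check: z-coef -1.1 - (-1.25) = 0.15; z^2-coef 0.47 - (-1.25)(-1.1) = -0.905; z^3-coef -(-1.25)(0.47) = 0.5875.]
Remaining roots from the quadratic factor 1 + (-1.1) z + (0.47) z^2:
  Set 1 + (-1.1) z + (0.47) z^2 = 0, i.e. a z^2 + b z + c = 0 with a = 0.47, b = -1.1, c = 1.
  Discriminant D = b^2 - 4ac = (-1.1)^2 - 4*(0.47)*1 = 1.21 - (1.88) = -0.67.
  D < 0, so the roots are the complex-conjugate pair z = (-b +/- i sqrt(-D)) / (2a) = 1.1702 +/- 0.8708i.
  For a conjugate pair |z|^2 = z * conj(z) = (product of roots) = c/a = 1/(0.47) = 2.12766, so |z| = sqrt(2.12766) = 1.4586 for both roots.
Moduli of all roots: 0.8000, 1.4586, 1.4586.
All moduli strictly greater than 1? No.
Verdict: Not stationary.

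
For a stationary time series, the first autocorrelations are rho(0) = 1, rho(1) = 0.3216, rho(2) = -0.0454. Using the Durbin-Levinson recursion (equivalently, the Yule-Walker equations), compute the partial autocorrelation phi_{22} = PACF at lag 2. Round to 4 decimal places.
\phi_{22} = -0.1660

The PACF at lag k is phi_{kk}, the last component of the solution
to the Yule-Walker system G_k phi = r_k where
  (G_k)_{ij} = rho(|i - j|), (r_k)_i = rho(i), i,j = 1..k.
Equivalently, Durbin-Levinson gives phi_{kk} iteratively:
  phi_{11} = rho(1)
  phi_{kk} = [rho(k) - sum_{j=1..k-1} phi_{k-1,j} rho(k-j)]
            / [1 - sum_{j=1..k-1} phi_{k-1,j} rho(j)],
  phi_{k,j} = phi_{k-1,j} - phi_{kk} phi_{k-1,k-j},  j = 1..k-1.
Step k = 1:
  phi_11 = rho(1) = 0.3216.
Step k = 2:
  phi_22 = [rho(2) - phi_11 rho(1)] / [1 - phi_11 rho(1)] = [-0.0454 - (0.3216)(0.3216)] / [1 - (0.3216)(0.3216)]
         = -0.14882656 / 0.89657344 = -0.166.
Therefore phi_{22} = -0.1660.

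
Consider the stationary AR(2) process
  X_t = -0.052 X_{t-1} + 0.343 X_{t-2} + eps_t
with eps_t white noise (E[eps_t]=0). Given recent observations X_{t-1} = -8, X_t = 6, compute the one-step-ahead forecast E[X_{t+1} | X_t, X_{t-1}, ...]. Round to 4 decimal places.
E[X_{t+1} \mid \mathcal F_t] = -3.0560

For an AR(p) model X_t = c + sum_i phi_i X_{t-i} + eps_t, the
one-step-ahead conditional mean is
  E[X_{t+1} | X_t, ...] = c + sum_i phi_i X_{t+1-i}.
Substitute known values:
  E[X_{t+1} | ...] = (-0.052) * (6) + (0.343) * (-8)
                   = -3.0560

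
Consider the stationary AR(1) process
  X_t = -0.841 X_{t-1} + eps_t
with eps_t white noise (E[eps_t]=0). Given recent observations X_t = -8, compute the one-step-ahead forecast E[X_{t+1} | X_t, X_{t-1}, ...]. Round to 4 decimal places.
E[X_{t+1} \mid \mathcal F_t] = 6.7280

For an AR(p) model X_t = c + sum_i phi_i X_{t-i} + eps_t, the
one-step-ahead conditional mean is
  E[X_{t+1} | X_t, ...] = c + sum_i phi_i X_{t+1-i}.
Substitute known values:
  E[X_{t+1} | ...] = (-0.841) * (-8)
                   = 6.7280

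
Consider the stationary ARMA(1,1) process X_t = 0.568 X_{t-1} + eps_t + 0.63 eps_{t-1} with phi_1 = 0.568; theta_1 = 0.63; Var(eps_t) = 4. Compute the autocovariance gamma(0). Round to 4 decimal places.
\gamma(0) = 12.4751

Multiply the model equation by X_{t-k} and take expectations. With theta_0 = psi_0 = 1 and psi_j the MA(infinity) weights, this gives
  gamma(k) - sum_i phi_i gamma(k-i) = c_k,
  c_k = sigma^2 * sum_{j=k..q} theta_j psi_{j-k}   (c_k = 0 for k > q),
using gamma(-m) = gamma(m).
psi-weights needed (psi_j = theta_j + sum_i phi_i psi_{j-i}):
  psi_1 = theta_1 + phi_1 = 0.63 + (0.568) = 1.198
Right-hand sides:
  c_0 = sigma^2 (1 + theta_1 psi_1) = 4 * (1 + (0.63)(1.198)) = 4 * 1.75474 = 7.01896
  c_1 = sigma^2 theta_1 = 4 * (0.63) = 2.52
  c_2 = 0
Equations for k = 0 and k = 1 (AR order 1):
  gamma(0) = phi_1 gamma(1) + c_0
  gamma(1) = phi_1 gamma(0) + c_1
Substituting the second into the first: gamma(0) (1 - phi_1^2) = c_0 + phi_1 c_1, so
  gamma(0) = (c_0 + phi_1 c_1) / (1 - phi_1^2) = (7.01896 + (0.568)(2.52)) / (1 - (0.568)^2) = 8.45032 / 0.677376 = 12.47508.
Therefore gamma(0) = 12.4751 (to 4 decimal places).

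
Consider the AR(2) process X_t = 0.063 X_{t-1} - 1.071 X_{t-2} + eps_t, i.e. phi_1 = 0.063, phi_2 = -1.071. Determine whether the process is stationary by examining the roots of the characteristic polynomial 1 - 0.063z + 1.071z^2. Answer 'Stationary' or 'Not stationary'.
\text{Not stationary}

The AR(p) characteristic polynomial is P(z) = 1 - 0.063z + 1.071z^2.
Stationarity requires all roots to lie outside the unit circle, i.e. |z| > 1 for every root.
Set 1 + (-0.063) z + (1.071) z^2 = 0, i.e. a z^2 + b z + c = 0 with a = 1.071, b = -0.063, c = 1.
Discriminant D = b^2 - 4ac = (-0.063)^2 - 4*(1.071)*1 = 0.003969 - (4.284) = -4.280031.
D < 0, so the roots are the complex-conjugate pair z = (-b +/- i sqrt(-D)) / (2a) = 0.0294 +/- 0.9658i.
For a conjugate pair |z|^2 = z * conj(z) = (product of roots) = c/a = 1/(1.071) = 0.933707, so |z| = sqrt(0.933707) = 0.9663 for both roots.
Moduli of all roots: 0.9663, 0.9663.
All moduli strictly greater than 1? No.
Verdict: Not stationary.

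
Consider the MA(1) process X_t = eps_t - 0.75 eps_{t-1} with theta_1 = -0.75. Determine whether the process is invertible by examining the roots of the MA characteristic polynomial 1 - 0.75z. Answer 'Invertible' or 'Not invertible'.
\text{Invertible}

The MA(q) characteristic polynomial is P(z) = 1 - 0.75z.
Invertibility requires all roots to lie outside the unit circle, i.e. |z| > 1 for every root.
This is linear in z: 1 + (-0.75) z = 0  =>  z = -1/(-0.75) = 1.333333,  |z| = 1.333333.
Moduli of all roots: 1.3333.
All moduli strictly greater than 1? Yes.
Verdict: Invertible.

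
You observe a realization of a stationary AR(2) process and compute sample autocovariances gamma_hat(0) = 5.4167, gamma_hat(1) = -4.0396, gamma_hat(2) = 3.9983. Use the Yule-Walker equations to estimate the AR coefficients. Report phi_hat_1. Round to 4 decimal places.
\hat\phi_{1} = -0.4400

The Yule-Walker equations for an AR(p) process read, in matrix form,
  Gamma_p phi = r_p,   with   (Gamma_p)_{ij} = gamma(|i - j|),
                       (r_p)_i = gamma(i),   i,j = 1..p.
Substitute the sample gammas (Toeplitz matrix and right-hand side of size 2):
  Gamma_p = [[5.4167, -4.0396], [-4.0396, 5.4167]]
  r_p     = [-4.0396, 3.9983]
Written out:
  5.4167 phi_1 - 4.0396 phi_2 = -4.0396
  -4.0396 phi_1 + 5.4167 phi_2 = 3.9983
Solve by Cramer's rule:
  det = gamma(0)^2 - gamma(1)^2 = (5.4167)^2 - (-4.0396)^2 = 29.34063889 - 16.31836816 = 13.02227073
  phi_hat_1 = [gamma(1) gamma(0) - gamma(1) gamma(2)] / det = [(-4.0396)(5.4167) - (-4.0396)(3.9983)] / 13.02227073 = -5.72976864 / 13.02227073 = -0.44
  phi_hat_2 = [gamma(0) gamma(2) - gamma(1)^2] / det = [(5.4167)(3.9983) - (-4.0396)^2] / 13.02227073 = 5.33922345 / 13.02227073 = 0.41
So phi_hat = [-0.4400, 0.4100].
Therefore phi_hat_1 = -0.4400.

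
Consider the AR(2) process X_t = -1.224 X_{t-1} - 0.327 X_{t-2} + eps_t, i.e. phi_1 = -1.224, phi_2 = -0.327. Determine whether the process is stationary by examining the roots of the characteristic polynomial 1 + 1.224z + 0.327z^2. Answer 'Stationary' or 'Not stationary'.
\text{Stationary}

The AR(p) characteristic polynomial is P(z) = 1 + 1.224z + 0.327z^2.
Stationarity requires all roots to lie outside the unit circle, i.e. |z| > 1 for every root.
Set 1 + (1.224) z + (0.327) z^2 = 0, i.e. a z^2 + b z + c = 0 with a = 0.327, b = 1.224, c = 1.
Discriminant D = b^2 - 4ac = (1.224)^2 - 4*(0.327)*1 = 1.498176 - (1.308) = 0.190176.
D >= 0, so the roots are real: z = (-b +/- sqrt(D)) / (2a) = (-1.224 +/- 0.436092) / (0.654).
  z_1 = (-1.224 + 0.436092) / (0.654) = -1.2048,   |z_1| = 1.2048.
  z_2 = (-1.224 - 0.436092) / (0.654) = -2.5384,   |z_2| = 2.5384.
Moduli of all roots: 1.2048, 2.5384.
All moduli strictly greater than 1? Yes.
Verdict: Stationary.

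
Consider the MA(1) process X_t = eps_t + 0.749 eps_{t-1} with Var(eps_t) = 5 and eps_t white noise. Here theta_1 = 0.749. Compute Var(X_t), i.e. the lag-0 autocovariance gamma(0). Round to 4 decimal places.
\gamma(0) = 7.8050

For an MA(q) process X_t = eps_t + sum_i theta_i eps_{t-i} with
Var(eps_t) = sigma^2, the variance is
  gamma(0) = sigma^2 * (1 + sum_i theta_i^2).
  sum_i theta_i^2 = (0.749)^2 = 0.561001.
  gamma(0) = 5 * (1 + 0.561001) = 5 * 1.561001 = 7.805005, which rounds to 7.8050.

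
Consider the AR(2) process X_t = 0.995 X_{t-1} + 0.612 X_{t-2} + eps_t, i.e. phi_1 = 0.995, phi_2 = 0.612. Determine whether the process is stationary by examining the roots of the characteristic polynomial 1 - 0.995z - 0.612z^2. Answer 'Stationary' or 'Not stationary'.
\text{Not stationary}

The AR(p) characteristic polynomial is P(z) = 1 - 0.995z - 0.612z^2.
Stationarity requires all roots to lie outside the unit circle, i.e. |z| > 1 for every root.
Set 1 + (-0.995) z + (-0.612) z^2 = 0, i.e. a z^2 + b z + c = 0 with a = -0.612, b = -0.995, c = 1.
Discriminant D = b^2 - 4ac = (-0.995)^2 - 4*(-0.612)*1 = 0.990025 - (-2.448) = 3.438025.
D >= 0, so the roots are real: z = (-b +/- sqrt(D)) / (2a) = (0.995 +/- 1.854191) / (-1.224).
  z_1 = (0.995 + 1.854191) / (-1.224) = -2.3278,   |z_1| = 2.3278.
  z_2 = (0.995 - 1.854191) / (-1.224) = 0.702,   |z_2| = 0.702.
Moduli of all roots: 2.3278, 0.7020.
All moduli strictly greater than 1? No.
Verdict: Not stationary.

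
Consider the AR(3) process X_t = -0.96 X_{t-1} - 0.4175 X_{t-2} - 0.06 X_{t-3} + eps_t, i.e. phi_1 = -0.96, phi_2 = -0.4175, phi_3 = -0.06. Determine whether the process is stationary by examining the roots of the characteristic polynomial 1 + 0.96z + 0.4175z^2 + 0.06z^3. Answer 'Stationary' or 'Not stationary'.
\text{Stationary}

The AR(p) characteristic polynomial is P(z) = 1 + 0.96z + 0.4175z^2 + 0.06z^3.
Stationarity requires all roots to lie outside the unit circle, i.e. |z| > 1 for every root.
Degree 3: look for a simple real root z0 first, then factor out (1 - z/z0) and solve the remaining quadratic.
Testing z0 = -4: P(-4) = 1 + (0.96)(-4) + (0.4175)(-4)^2 + (0.06)(-4)^3
  = 1 + (-3.84) + (6.68) + (-3.84) = 0.  So z_0 = -4 is a root, |z_0| = 4.
Divide out the factor (1 + 0.25 z) = (1 - z/z0) (since 1/z0 = -0.25):
  P(z) = (1 + 0.25 z)(1 + (0.71) z + (0.24) z^2)
  [check: z-coef 0.71 - (-0.25) = 0.96; z^2-coef 0.24 - (-0.25)(0.71) = 0.4175; z^3-coef -(-0.25)(0.24) = 0.06.]
Remaining roots from the quadratic factor 1 + (0.71) z + (0.24) z^2:
  Set 1 + (0.71) z + (0.24) z^2 = 0, i.e. a z^2 + b z + c = 0 with a = 0.24, b = 0.71, c = 1.
  Discriminant D = b^2 - 4ac = (0.71)^2 - 4*(0.24)*1 = 0.5041 - (0.96) = -0.4559.
  D < 0, so the roots are the complex-conjugate pair z = (-b +/- i sqrt(-D)) / (2a) = -1.4792 +/- 1.4067i.
  For a conjugate pair |z|^2 = z * conj(z) = (product of roots) = c/a = 1/(0.24) = 4.166667, so |z| = sqrt(4.166667) = 2.0412 for both roots.
Moduli of all roots: 4.0000, 2.0412, 2.0412.
All moduli strictly greater than 1? Yes.
Verdict: Stationary.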